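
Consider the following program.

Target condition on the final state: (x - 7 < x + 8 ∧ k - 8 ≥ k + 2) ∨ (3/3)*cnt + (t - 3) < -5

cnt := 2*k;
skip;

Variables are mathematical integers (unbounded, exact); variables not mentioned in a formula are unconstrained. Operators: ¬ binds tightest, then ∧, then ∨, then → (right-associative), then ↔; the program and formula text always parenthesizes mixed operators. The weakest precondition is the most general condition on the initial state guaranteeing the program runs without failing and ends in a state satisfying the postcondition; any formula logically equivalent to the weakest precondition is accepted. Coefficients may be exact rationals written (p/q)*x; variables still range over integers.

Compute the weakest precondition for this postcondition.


Working backward. After the program, the postcondition (x - 7 < x + 8 ∧ k - 8 ≥ k + 2) ∨ (3/3)*cnt + (t - 3) < -5 must hold; in canonical form it is cnt + t < -2.
Before skip: cnt + t < -2
Before cnt := 2*k: 2*k + t < -2
Answer: WP = 2*k + t < -2


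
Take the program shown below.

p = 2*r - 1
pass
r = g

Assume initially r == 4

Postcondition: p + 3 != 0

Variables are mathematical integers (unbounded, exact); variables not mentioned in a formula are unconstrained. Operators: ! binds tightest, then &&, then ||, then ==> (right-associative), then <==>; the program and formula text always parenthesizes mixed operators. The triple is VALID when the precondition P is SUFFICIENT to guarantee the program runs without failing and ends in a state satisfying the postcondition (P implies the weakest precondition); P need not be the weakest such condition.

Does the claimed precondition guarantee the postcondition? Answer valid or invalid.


Working backward. After the program, the postcondition p + 3 != 0 must hold; in canonical form it is p != -3.
Before r := g: p != -3
Before skip: p != -3
Before p := 2*r - 1: 2*r != -2
The weakest precondition is 2*r != -2.
Check whether r == 4 implies it.
Every state satisfying the precondition satisfies the weakest precondition: the implication holds.
Answer: valid


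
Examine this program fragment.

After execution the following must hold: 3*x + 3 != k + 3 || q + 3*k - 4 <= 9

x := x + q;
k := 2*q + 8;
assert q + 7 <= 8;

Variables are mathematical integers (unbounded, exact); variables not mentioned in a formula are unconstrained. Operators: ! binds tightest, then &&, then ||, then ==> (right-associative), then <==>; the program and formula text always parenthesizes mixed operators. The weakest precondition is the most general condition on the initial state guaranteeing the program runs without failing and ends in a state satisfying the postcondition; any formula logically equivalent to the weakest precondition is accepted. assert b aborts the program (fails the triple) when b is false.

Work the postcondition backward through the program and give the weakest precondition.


Working backward. After the program, the postcondition 3*x + 3 != k + 3 || q + 3*k - 4 <= 9 must hold; in canonical form it is 3*x != k || 3*k + q <= 13.
Before assert q + 7 <= 8: q <= 1 && (3*x != k || 3*k + q <= 13)
Before k := 2*q + 8: q <= 1 && (3*x != 2*q + 8 || 7*q <= -11)
Before x := x + q: q <= 1 && (q + 3*x != 8 || 7*q <= -11)
Answer: WP = q <= 1 && (q + 3*x != 8 || 7*q <= -11)


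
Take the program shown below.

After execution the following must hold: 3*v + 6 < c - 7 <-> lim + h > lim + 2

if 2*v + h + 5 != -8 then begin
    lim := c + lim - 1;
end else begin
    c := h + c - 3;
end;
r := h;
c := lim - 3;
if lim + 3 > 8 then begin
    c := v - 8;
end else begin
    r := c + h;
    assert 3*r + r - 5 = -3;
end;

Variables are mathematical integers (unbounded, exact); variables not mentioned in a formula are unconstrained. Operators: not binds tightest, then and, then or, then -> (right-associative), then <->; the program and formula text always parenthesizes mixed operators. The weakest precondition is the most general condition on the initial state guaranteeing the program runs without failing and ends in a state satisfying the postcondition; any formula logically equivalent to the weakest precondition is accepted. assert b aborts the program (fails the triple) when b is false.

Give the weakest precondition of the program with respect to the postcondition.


Working backward. After the program, the postcondition 3*v + 6 < c - 7 <-> lim + h > lim + 2 must hold; in canonical form it is 3*v < c - 13 <-> h > 2.
Then branch requires 2*v < -21 <-> h > 2; else branch requires 4*c + 4*h = 2 and (3*v < c - 13 <-> h > 2).
Before the if: (lim > 5 -> (2*v < -21 <-> h > 2)) and ((not (lim > 5)) -> (4*c + 4*h = 2 and (3*v < c - 13 <-> h > 2)))
Before c := lim - 3: (lim > 5 -> (2*v < -21 <-> h > 2)) and ((not (lim > 5)) -> (4*h + 4*lim = 14 and (3*v < lim - 16 <-> h > 2)))
Before r := h: (lim > 5 -> (2*v < -21 <-> h > 2)) and ((not (lim > 5)) -> (4*h + 4*lim = 14 and (3*v < lim - 16 <-> h > 2)))
Then branch requires (c + lim > 6 -> (2*v < -21 <-> h > 2)) and ((not (c + lim > 6)) -> (4*c + 4*h + 4*lim = 18 and (3*v < c + lim - 17 <-> h > 2))); else branch requires (lim > 5 -> (2*v < -21 <-> h > 2)) and ((not (lim > 5)) -> (4*h + 4*lim = 14 and (3*v < lim - 16 <-> h > 2))).
Before the if: (h + 2*v != -13 -> ((c + lim > 6 -> (2*v < -21 <-> h > 2)) and ((not (c + lim > 6)) -> (4*c + 4*h + 4*lim = 18 and (3*v < c + lim - 17 <-> h > 2))))) and ((not (h + 2*v != -13)) -> ((lim > 5 -> (2*v < -21 <-> h > 2)) and ((not (lim > 5)) -> (4*h + 4*lim = 14 and (3*v < lim - 16 <-> h > 2)))))
Answer: WP = (h + 2*v != -13 -> ((c + lim > 6 -> (2*v < -21 <-> h > 2)) and ((not (c + lim > 6)) -> (4*c + 4*h + 4*lim = 18 and (3*v < c + lim - 17 <-> h > 2))))) and ((not (h + 2*v != -13)) -> ((lim > 5 -> (2*v < -21 <-> h > 2)) and ((not (lim > 5)) -> (4*h + 4*lim = 14 and (3*v < lim - 16 <-> h > 2)))))


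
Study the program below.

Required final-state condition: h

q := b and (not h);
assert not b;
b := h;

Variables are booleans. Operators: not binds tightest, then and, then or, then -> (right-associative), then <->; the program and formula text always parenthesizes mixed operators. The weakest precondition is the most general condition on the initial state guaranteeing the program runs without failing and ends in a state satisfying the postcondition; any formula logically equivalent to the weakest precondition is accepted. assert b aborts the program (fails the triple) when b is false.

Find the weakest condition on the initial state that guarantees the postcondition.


Working backward. After the program, h must hold.
Before b := h: h
Before assert not b: (not b) and h
Before q := b and (not h): (not b) and h
Answer: WP = (not b) and h


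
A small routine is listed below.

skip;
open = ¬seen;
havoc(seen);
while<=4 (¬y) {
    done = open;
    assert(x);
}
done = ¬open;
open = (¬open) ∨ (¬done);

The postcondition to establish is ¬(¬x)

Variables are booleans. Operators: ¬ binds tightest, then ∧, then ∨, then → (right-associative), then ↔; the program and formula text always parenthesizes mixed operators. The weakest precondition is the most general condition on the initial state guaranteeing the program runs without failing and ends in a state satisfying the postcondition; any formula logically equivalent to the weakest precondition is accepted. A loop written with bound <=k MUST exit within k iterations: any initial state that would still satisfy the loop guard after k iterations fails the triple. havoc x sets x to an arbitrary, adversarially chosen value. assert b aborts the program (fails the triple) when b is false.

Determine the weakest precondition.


Working backward. After the program, the postcondition ¬(¬x) must hold; in canonical form it is x.
Before open := (¬open) ∨ (¬done): x
Before done := ¬open: x
Before the loop (bound <=4), unroll the exhaustion recursion (WP_0 = exit-now case; WP_j = one more guarded iteration, up to j = 4):
  WP_0: y ∧ x
  WP_1: ((¬y) → (x ∧ y)) ∧ (y → x)
  WP_2: ((¬y) → (x ∧ ((¬y) → (x ∧ y)) ∧ (y → x))) ∧ (y → x)
  WP_3: ((¬y) → (x ∧ ((¬y) → (x ∧ ((¬y) → (x ∧ y)) ∧ (y → x))) ∧ (y → x))) ∧ (y → x)
  WP_4: ((¬y) → (x ∧ ((¬y) → (x ∧ ((¬y) → (x ∧ ((¬y) → (x ∧ y)) ∧ (y → x))) ∧ (y → x))) ∧ (y → x))) ∧ (y → x)
So before the loop: ((¬y) → (x ∧ ((¬y) → (x ∧ ((¬y) → (x ∧ ((¬y) → (x ∧ y)) ∧ (y → x))) ∧ (y → x))) ∧ (y → x))) ∧ (y → x)
Before havoc seen: ((¬y) → (x ∧ ((¬y) → (x ∧ ((¬y) → (x ∧ ((¬y) → (x ∧ y)) ∧ (y → x))) ∧ (y → x))) ∧ (y → x))) ∧ (y → x)
Before open := ¬seen: ((¬y) → (x ∧ ((¬y) → (x ∧ ((¬y) → (x ∧ ((¬y) → (x ∧ y)) ∧ (y → x))) ∧ (y → x))) ∧ (y → x))) ∧ (y → x)
Before skip: ((¬y) → (x ∧ ((¬y) → (x ∧ ((¬y) → (x ∧ ((¬y) → (x ∧ y)) ∧ (y → x))) ∧ (y → x))) ∧ (y → x))) ∧ (y → x)
Answer: WP = ((¬y) → (x ∧ ((¬y) → (x ∧ ((¬y) → (x ∧ ((¬y) → (x ∧ y)) ∧ (y → x))) ∧ (y → x))) ∧ (y → x))) ∧ (y → x)


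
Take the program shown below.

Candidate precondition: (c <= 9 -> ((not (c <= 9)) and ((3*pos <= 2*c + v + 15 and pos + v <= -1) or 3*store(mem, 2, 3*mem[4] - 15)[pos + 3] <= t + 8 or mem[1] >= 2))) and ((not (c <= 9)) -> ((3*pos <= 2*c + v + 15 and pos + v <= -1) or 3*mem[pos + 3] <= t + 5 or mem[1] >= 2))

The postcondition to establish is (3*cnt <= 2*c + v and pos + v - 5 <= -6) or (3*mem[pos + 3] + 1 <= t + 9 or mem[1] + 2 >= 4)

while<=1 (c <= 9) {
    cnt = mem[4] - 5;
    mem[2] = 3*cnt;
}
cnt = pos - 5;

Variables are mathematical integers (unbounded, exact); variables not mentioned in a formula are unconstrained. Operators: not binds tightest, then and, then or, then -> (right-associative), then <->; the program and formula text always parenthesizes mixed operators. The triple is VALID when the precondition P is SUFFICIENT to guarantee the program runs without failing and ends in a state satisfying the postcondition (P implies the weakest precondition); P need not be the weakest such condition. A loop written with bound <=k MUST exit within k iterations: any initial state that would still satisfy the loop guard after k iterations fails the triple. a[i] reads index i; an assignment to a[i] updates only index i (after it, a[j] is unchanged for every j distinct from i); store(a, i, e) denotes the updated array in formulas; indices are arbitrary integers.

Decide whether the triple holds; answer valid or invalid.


Working backward. After the program, the postcondition (3*cnt <= 2*c + v and pos + v - 5 <= -6) or (3*mem[pos + 3] + 1 <= t + 9 or mem[1] + 2 >= 4) must hold; in canonical form it is (3*cnt <= 2*c + v and pos + v <= -1) or 3*mem[pos + 3] <= t + 8 or mem[1] >= 2.
Before cnt := pos - 5: (3*pos <= 2*c + v + 15 and pos + v <= -1) or 3*mem[pos + 3] <= t + 8 or mem[1] >= 2
Before the loop (bound <=1), unroll the exhaustion recursion (WP_0 = exit-now case; WP_j = one more guarded iteration, up to j = 1):
  WP_0: (not (c <= 9)) and ((3*pos <= 2*c + v + 15 and pos + v <= -1) or 3*mem[pos + 3] <= t + 8 or mem[1] >= 2)
  WP_1: (c <= 9 -> ((not (c <= 9)) and ((3*pos <= 2*c + v + 15 and pos + v <= -1) or 3*store(mem, 2, 3*mem[4] - 15)[pos + 3] <= t + 8 or mem[1] >= 2))) and ((not (c <= 9)) -> ((3*pos <= 2*c + v + 15 and pos + v <= -1) or 3*mem[pos + 3] <= t + 8 or mem[1] >= 2))
So before the loop: (c <= 9 -> ((not (c <= 9)) and ((3*pos <= 2*c + v + 15 and pos + v <= -1) or 3*store(mem, 2, 3*mem[4] - 15)[pos + 3] <= t + 8 or mem[1] >= 2))) and ((not (c <= 9)) -> ((3*pos <= 2*c + v + 15 and pos + v <= -1) or 3*mem[pos + 3] <= t + 8 or mem[1] >= 2))
The weakest precondition is (c <= 9 -> ((not (c <= 9)) and ((3*pos <= 2*c + v + 15 and pos + v <= -1) or 3*store(mem, 2, 3*mem[4] - 15)[pos + 3] <= t + 8 or mem[1] >= 2))) and ((not (c <= 9)) -> ((3*pos <= 2*c + v + 15 and pos + v <= -1) or 3*mem[pos + 3] <= t + 8 or mem[1] >= 2)).
Check whether (c <= 9 -> ((not (c <= 9)) and ((3*pos <= 2*c + v + 15 and pos + v <= -1) or 3*store(mem, 2, 3*mem[4] - 15)[pos + 3] <= t + 8 or mem[1] >= 2))) and ((not (c <= 9)) -> ((3*pos <= 2*c + v + 15 and pos + v <= -1) or 3*mem[pos + 3] <= t + 5 or mem[1] >= 2)) implies it.
Every state satisfying the precondition satisfies the weakest precondition: the implication holds.
Answer: valid


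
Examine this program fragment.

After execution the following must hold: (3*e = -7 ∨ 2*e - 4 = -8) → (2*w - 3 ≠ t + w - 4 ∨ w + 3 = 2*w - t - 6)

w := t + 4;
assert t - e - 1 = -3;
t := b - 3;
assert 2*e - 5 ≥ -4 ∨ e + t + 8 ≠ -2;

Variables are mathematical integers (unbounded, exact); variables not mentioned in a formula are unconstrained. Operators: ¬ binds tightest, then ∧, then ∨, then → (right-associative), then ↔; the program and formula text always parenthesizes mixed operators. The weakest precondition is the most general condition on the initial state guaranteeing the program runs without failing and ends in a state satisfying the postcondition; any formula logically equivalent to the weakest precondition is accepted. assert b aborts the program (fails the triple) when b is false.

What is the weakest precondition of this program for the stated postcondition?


Working backward. After the program, the postcondition (3*e = -7 ∨ 2*e - 4 = -8) → (2*w - 3 ≠ t + w - 4 ∨ w + 3 = 2*w - t - 6) must hold; in canonical form it is (3*e = -7 ∨ 2*e = -4) → (w ≠ t - 1 ∨ t = w - 9).
Before assert 2*e - 5 ≥ -4 ∨ e + t + 8 ≠ -2: (2*e ≥ 1 ∨ e + t ≠ -10) ∧ ((3*e = -7 ∨ 2*e = -4) → (w ≠ t - 1 ∨ t = w - 9))
Before t := b - 3: (2*e ≥ 1 ∨ b + e ≠ -7) ∧ ((3*e = -7 ∨ 2*e = -4) → (w ≠ b - 4 ∨ b = w - 6))
Before assert t - e - 1 = -3: t = e - 2 ∧ (2*e ≥ 1 ∨ b + e ≠ -7) ∧ ((3*e = -7 ∨ 2*e = -4) → (w ≠ b - 4 ∨ b = w - 6))
Before w := t + 4: t = e - 2 ∧ (2*e ≥ 1 ∨ b + e ≠ -7) ∧ ((3*e = -7 ∨ 2*e = -4) → (t ≠ b - 8 ∨ b = t - 2))
Answer: WP = t = e - 2 ∧ (2*e ≥ 1 ∨ b + e ≠ -7) ∧ ((3*e = -7 ∨ 2*e = -4) → (t ≠ b - 8 ∨ b = t - 2))


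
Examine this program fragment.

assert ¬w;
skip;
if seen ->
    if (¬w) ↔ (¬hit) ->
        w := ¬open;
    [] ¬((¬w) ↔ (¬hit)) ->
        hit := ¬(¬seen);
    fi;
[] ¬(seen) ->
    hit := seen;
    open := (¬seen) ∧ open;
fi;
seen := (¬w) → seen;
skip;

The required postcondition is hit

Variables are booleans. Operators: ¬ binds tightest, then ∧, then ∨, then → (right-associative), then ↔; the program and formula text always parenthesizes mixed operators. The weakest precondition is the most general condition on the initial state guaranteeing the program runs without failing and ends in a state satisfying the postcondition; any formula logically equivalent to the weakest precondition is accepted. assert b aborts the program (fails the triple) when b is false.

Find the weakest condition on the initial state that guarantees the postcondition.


Working backward. After the program, hit must hold.
Before skip: hit
Before seen := (¬w) → seen: hit
Then branch requires (((¬w) ↔ (¬hit)) → hit) ∧ ((¬((¬w) ↔ (¬hit))) → seen); else branch requires seen.
Before the if: (seen → ((((¬w) ↔ (¬hit)) → hit) ∧ ((¬((¬w) ↔ (¬hit))) → seen))) ∧ ((¬seen) → seen)
Before skip: (seen → ((((¬w) ↔ (¬hit)) → hit) ∧ ((¬((¬w) ↔ (¬hit))) → seen))) ∧ ((¬seen) → seen)
Before assert ¬w: (¬w) ∧ (seen → ((((¬w) ↔ (¬hit)) → hit) ∧ ((¬((¬w) ↔ (¬hit))) → seen))) ∧ ((¬seen) → seen)
Answer: WP = (¬w) ∧ (seen → ((((¬w) ↔ (¬hit)) → hit) ∧ ((¬((¬w) ↔ (¬hit))) → seen))) ∧ ((¬seen) → seen)


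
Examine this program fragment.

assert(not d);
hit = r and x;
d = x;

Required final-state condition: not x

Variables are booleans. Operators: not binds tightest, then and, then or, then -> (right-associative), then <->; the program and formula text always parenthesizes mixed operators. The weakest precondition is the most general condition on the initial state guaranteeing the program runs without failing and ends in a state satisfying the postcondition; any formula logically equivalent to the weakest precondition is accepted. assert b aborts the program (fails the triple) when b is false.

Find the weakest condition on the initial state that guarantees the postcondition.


Working backward. After the program, not x must hold.
Before d := x: not x
Before hit := r and x: not x
Before assert not d: (not d) and (not x)
Answer: WP = (not d) and (not x)


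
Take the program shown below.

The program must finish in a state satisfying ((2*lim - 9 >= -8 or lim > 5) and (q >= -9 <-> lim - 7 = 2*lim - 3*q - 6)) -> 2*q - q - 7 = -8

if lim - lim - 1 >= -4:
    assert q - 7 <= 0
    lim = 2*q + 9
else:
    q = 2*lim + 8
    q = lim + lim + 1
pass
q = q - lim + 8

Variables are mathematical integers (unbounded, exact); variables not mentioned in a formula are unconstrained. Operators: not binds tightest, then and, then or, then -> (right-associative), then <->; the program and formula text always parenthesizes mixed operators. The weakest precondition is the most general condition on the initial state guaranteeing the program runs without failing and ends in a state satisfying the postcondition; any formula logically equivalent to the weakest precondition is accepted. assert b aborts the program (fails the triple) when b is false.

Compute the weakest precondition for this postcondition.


Working backward. After the program, the postcondition ((2*lim - 9 >= -8 or lim > 5) and (q >= -9 <-> lim - 7 = 2*lim - 3*q - 6)) -> 2*q - q - 7 = -8 must hold; in canonical form it is ((2*lim >= 1 or lim > 5) and (q >= -9 <-> 3*q = lim + 1)) -> q = -1.
Before q := q - lim + 8: ((2*lim >= 1 or lim > 5) and (q >= lim - 17 <-> 3*q = 4*lim - 23)) -> q = lim - 9
Before skip: ((2*lim >= 1 or lim > 5) and (q >= lim - 17 <-> 3*q = 4*lim - 23)) -> q = lim - 9
Then branch requires q <= 7 and (((4*q >= -17 or 2*q > -4) and (q <= 8 <-> 5*q = -13)) -> q = 0); else branch requires ((2*lim >= 1 or lim > 5) and (lim >= -18 <-> 2*lim = -26)) -> lim = -10.
Before the if: q <= 7 and (((4*q >= -17 or 2*q > -4) and (q <= 8 <-> 5*q = -13)) -> q = 0)
Answer: WP = q <= 7 and (((4*q >= -17 or 2*q > -4) and (q <= 8 <-> 5*q = -13)) -> q = 0)


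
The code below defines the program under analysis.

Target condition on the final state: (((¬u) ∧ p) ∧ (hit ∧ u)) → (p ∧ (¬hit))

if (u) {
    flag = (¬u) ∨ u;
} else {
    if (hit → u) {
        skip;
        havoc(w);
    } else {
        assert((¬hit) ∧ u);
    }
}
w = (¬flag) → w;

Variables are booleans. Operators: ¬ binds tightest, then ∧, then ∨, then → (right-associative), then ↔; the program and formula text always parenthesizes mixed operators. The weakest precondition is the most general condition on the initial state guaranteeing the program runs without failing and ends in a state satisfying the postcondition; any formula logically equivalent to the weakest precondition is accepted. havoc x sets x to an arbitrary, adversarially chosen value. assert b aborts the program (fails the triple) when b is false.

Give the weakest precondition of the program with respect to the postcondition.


Working backward. After the program, the postcondition (((¬u) ∧ p) ∧ (hit ∧ u)) → (p ∧ (¬hit)) must hold; in canonical form it is true.
Before w := (¬flag) → w: true
Then branch requires true; else branch requires (¬(hit → u)) → ((¬hit) ∧ u).
Before the if: (¬u) → ((¬(hit → u)) → ((¬hit) ∧ u))
Answer: WP = (¬u) → ((¬(hit → u)) → ((¬hit) ∧ u))


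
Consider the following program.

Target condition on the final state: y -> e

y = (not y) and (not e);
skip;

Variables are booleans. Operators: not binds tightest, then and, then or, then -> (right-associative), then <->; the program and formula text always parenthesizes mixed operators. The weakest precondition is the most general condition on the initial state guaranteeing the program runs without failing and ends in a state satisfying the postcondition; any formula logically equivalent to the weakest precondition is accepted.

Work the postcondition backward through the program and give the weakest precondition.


Working backward. After the program, y -> e must hold.
Before skip: y -> e
Before y := (not y) and (not e): ((not y) and (not e)) -> e
Answer: WP = ((not y) and (not e)) -> e


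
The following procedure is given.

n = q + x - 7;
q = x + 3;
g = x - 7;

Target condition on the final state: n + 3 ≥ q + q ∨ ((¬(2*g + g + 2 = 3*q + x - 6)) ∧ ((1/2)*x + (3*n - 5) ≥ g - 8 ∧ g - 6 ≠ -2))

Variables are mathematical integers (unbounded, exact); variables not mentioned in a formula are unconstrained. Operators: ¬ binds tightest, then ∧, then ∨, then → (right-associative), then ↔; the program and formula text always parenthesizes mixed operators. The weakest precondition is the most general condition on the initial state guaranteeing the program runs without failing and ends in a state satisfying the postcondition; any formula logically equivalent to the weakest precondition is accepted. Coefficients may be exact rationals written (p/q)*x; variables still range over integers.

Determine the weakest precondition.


Working backward. After the program, the postcondition n + 3 ≥ q + q ∨ ((¬(2*g + g + 2 = 3*q + x - 6)) ∧ ((1/2)*x + (3*n - 5) ≥ g - 8 ∧ g - 6 ≠ -2)) must hold; in canonical form it is n ≥ 2*q - 3 ∨ ((¬(3*g = 3*q + x - 8)) ∧ 3*n + (1/2)*x ≥ g - 3 ∧ g ≠ 4).
Before g := x - 7: n ≥ 2*q - 3 ∨ ((¬(2*x = 3*q + 13)) ∧ 3*n ≥ (1/2)*x - 10 ∧ x ≠ 11)
Before q := x + 3: n ≥ 2*x + 3 ∨ ((¬(x = -22)) ∧ 3*n ≥ (1/2)*x - 10 ∧ x ≠ 11)
Before n := q + x - 7: q ≥ x + 10 ∨ ((¬(x = -22)) ∧ 3*q + (5/2)*x ≥ 11 ∧ x ≠ 11)
Answer: WP = q ≥ x + 10 ∨ ((¬(x = -22)) ∧ 3*q + (5/2)*x ≥ 11 ∧ x ≠ 11)


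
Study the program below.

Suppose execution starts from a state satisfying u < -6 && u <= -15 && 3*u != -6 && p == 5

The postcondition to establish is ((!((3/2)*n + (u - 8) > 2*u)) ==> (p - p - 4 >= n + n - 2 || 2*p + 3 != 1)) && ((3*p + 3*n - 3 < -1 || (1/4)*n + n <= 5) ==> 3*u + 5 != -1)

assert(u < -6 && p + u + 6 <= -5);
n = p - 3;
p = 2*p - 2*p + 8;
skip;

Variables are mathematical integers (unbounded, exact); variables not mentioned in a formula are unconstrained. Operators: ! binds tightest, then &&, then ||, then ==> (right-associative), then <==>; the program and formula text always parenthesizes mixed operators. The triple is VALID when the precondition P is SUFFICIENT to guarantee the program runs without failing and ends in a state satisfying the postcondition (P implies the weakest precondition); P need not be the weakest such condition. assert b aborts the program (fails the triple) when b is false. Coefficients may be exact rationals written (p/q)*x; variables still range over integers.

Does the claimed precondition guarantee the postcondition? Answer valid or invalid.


Working backward. After the program, the postcondition ((!((3/2)*n + (u - 8) > 2*u)) ==> (p - p - 4 >= n + n - 2 || 2*p + 3 != 1)) && ((3*p + 3*n - 3 < -1 || (1/4)*n + n <= 5) ==> 3*u + 5 != -1) must hold; in canonical form it is ((!((3/2)*n > u + 8)) ==> (2*n <= -2 || 2*p != -2)) && ((3*n + 3*p < 2 || (5/4)*n <= 5) ==> 3*u != -6).
Before skip: ((!((3/2)*n > u + 8)) ==> (2*n <= -2 || 2*p != -2)) && ((3*n + 3*p < 2 || (5/4)*n <= 5) ==> 3*u != -6)
Before p := 2*p - 2*p + 8: (3*n < -22 || (5/4)*n <= 5) ==> 3*u != -6
Before n := p - 3: (3*p < -13 || (5/4)*p <= 35/4) ==> 3*u != -6
Before assert u < -6 && p + u + 6 <= -5: u < -6 && p + u <= -11 && ((3*p < -13 || (5/4)*p <= 35/4) ==> 3*u != -6)
The weakest precondition is u < -6 && p + u <= -11 && ((3*p < -13 || (5/4)*p <= 35/4) ==> 3*u != -6).
Check whether u < -6 && u <= -15 && 3*u != -6 && p == 5 implies it.
Countermodel: at the initial state p = 5, u = -15, the precondition holds but the weakest precondition fails.
Answer: invalid


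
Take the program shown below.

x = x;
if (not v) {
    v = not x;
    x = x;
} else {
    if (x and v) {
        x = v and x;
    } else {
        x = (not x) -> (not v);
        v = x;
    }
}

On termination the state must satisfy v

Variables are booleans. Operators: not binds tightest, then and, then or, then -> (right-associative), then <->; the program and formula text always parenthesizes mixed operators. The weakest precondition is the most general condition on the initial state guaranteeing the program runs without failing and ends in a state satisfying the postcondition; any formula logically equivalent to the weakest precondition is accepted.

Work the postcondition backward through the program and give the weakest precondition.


Working backward. After the program, v must hold.
Then branch requires not x; else branch requires ((x and v) -> v) and ((not (x and v)) -> ((not x) -> (not v))).
Before the if: ((not v) -> (not x)) and (v -> (((x and v) -> v) and ((not (x and v)) -> ((not x) -> (not v)))))
Before x := x: ((not v) -> (not x)) and (v -> (((x and v) -> v) and ((not (x and v)) -> ((not x) -> (not v)))))
Answer: WP = ((not v) -> (not x)) and (v -> (((x and v) -> v) and ((not (x and v)) -> ((not x) -> (not v)))))


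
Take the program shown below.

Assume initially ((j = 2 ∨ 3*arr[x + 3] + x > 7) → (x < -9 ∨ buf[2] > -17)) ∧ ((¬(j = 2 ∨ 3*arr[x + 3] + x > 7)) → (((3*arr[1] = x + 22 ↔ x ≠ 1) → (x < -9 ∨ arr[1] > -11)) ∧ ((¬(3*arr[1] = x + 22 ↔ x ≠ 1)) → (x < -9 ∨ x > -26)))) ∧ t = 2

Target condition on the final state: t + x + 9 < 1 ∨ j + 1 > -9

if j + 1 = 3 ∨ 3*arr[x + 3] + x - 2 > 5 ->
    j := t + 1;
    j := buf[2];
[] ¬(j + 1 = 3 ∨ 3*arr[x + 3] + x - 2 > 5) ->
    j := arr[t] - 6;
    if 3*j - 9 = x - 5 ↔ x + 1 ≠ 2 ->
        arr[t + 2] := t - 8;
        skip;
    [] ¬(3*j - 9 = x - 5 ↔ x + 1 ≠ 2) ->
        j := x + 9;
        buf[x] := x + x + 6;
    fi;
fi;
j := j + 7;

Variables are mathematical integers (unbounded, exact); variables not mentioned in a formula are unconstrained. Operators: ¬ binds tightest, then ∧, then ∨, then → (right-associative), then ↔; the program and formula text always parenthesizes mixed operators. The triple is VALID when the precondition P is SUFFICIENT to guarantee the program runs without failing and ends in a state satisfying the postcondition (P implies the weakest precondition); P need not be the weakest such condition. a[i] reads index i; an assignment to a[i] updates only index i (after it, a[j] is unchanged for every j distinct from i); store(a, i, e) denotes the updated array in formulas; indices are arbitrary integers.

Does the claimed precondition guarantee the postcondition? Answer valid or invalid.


Working backward. After the program, the postcondition t + x + 9 < 1 ∨ j + 1 > -9 must hold; in canonical form it is t + x < -8 ∨ j > -10.
Before j := j + 7: t + x < -8 ∨ j > -17
Then branch requires t + x < -8 ∨ buf[2] > -17; else branch requires ((3*arr[t] = x + 22 ↔ x ≠ 1) → (t + x < -8 ∨ arr[t] > -11)) ∧ ((¬(3*arr[t] = x + 22 ↔ x ≠ 1)) → (t + x < -8 ∨ x > -26)).
Before the if: ((j = 2 ∨ 3*arr[x + 3] + x > 7) → (t + x < -8 ∨ buf[2] > -17)) ∧ ((¬(j = 2 ∨ 3*arr[x + 3] + x > 7)) → (((3*arr[t] = x + 22 ↔ x ≠ 1) → (t + x < -8 ∨ arr[t] > -11)) ∧ ((¬(3*arr[t] = x + 22 ↔ x ≠ 1)) → (t + x < -8 ∨ x > -26))))
The weakest precondition is ((j = 2 ∨ 3*arr[x + 3] + x > 7) → (t + x < -8 ∨ buf[2] > -17)) ∧ ((¬(j = 2 ∨ 3*arr[x + 3] + x > 7)) → (((3*arr[t] = x + 22 ↔ x ≠ 1) → (t + x < -8 ∨ arr[t] > -11)) ∧ ((¬(3*arr[t] = x + 22 ↔ x ≠ 1)) → (t + x < -8 ∨ x > -26)))).
Check whether ((j = 2 ∨ 3*arr[x + 3] + x > 7) → (x < -9 ∨ buf[2] > -17)) ∧ ((¬(j = 2 ∨ 3*arr[x + 3] + x > 7)) → (((3*arr[1] = x + 22 ↔ x ≠ 1) → (x < -9 ∨ arr[1] > -11)) ∧ ((¬(3*arr[1] = x + 22 ↔ x ≠ 1)) → (x < -9 ∨ x > -26)))) ∧ t = 2 implies it.
Countermodel: at the initial state arr = {[-7] = 6, [1] = 6, [2] = 6, elsewhere 6}, buf = {[-7] = -17, [1] = -17, [2] = -17, elsewhere -17}, j = 3, t = 2, x = -10, the precondition holds but the weakest precondition fails.
Answer: invalid


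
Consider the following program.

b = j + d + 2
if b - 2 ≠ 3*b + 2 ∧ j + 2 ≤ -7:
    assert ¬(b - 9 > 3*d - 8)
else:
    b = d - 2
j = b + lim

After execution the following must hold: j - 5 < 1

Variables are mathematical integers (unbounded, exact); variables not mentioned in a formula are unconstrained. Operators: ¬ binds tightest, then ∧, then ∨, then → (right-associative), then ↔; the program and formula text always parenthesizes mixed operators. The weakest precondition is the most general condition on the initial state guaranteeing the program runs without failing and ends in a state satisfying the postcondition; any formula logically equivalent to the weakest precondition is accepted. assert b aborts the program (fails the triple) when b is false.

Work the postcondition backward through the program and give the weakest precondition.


Working backward. After the program, the postcondition j - 5 < 1 must hold; in canonical form it is j < 6.
Before j := b + lim: b + lim < 6
Then branch requires (¬(b > 3*d + 1)) ∧ b + lim < 6; else branch requires d + lim < 8.
Before the if: ((2*b ≠ -4 ∧ j ≤ -9) → ((¬(b > 3*d + 1)) ∧ b + lim < 6)) ∧ ((¬(2*b ≠ -4 ∧ j ≤ -9)) → d + lim < 8)
Before b := j + d + 2: ((2*d + 2*j ≠ -8 ∧ j ≤ -9) → ((¬(j > 2*d - 1)) ∧ d + j + lim < 4)) ∧ ((¬(2*d + 2*j ≠ -8 ∧ j ≤ -9)) → d + lim < 8)
Answer: WP = ((2*d + 2*j ≠ -8 ∧ j ≤ -9) → ((¬(j > 2*d - 1)) ∧ d + j + lim < 4)) ∧ ((¬(2*d + 2*j ≠ -8 ∧ j ≤ -9)) → d + lim < 8)


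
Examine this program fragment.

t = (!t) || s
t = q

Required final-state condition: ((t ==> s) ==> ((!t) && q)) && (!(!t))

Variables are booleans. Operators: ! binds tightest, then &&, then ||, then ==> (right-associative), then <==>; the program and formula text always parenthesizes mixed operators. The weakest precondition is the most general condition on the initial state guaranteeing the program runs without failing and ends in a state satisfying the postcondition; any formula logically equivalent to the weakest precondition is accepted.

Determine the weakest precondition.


Working backward. After the program, the postcondition ((t ==> s) ==> ((!t) && q)) && (!(!t)) must hold; in canonical form it is ((t ==> s) ==> ((!t) && q)) && t.
Before t := q: (!(q ==> s)) && q
Before t := (!t) || s: (!(q ==> s)) && q
Answer: WP = (!(q ==> s)) && q


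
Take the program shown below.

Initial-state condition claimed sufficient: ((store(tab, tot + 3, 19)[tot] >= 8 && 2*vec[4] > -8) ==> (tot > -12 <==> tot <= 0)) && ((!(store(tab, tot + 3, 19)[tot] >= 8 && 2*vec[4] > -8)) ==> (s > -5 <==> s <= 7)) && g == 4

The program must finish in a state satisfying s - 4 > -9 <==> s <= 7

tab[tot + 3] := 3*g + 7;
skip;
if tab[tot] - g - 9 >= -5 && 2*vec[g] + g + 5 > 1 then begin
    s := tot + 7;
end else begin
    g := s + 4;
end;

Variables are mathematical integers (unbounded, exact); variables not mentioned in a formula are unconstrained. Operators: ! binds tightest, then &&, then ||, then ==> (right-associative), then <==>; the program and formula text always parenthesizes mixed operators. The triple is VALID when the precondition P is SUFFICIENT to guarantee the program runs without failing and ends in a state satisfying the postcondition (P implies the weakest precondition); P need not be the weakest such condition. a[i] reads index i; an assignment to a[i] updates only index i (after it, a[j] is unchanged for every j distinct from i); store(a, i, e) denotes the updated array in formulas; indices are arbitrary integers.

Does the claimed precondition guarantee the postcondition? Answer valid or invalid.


Working backward. After the program, the postcondition s - 4 > -9 <==> s <= 7 must hold; in canonical form it is s > -5 <==> s <= 7.
Then branch requires tot > -12 <==> tot <= 0; else branch requires s > -5 <==> s <= 7.
Before the if: ((tab[tot] >= g + 4 && 2*vec[g] + g > -4) ==> (tot > -12 <==> tot <= 0)) && ((!(tab[tot] >= g + 4 && 2*vec[g] + g > -4)) ==> (s > -5 <==> s <= 7))
Before skip: ((tab[tot] >= g + 4 && 2*vec[g] + g > -4) ==> (tot > -12 <==> tot <= 0)) && ((!(tab[tot] >= g + 4 && 2*vec[g] + g > -4)) ==> (s > -5 <==> s <= 7))
Before tab[tot + 3] := 3*g + 7: ((store(tab, tot + 3, 3*g + 7)[tot] >= g + 4 && 2*vec[g] + g > -4) ==> (tot > -12 <==> tot <= 0)) && ((!(store(tab, tot + 3, 3*g + 7)[tot] >= g + 4 && 2*vec[g] + g > -4)) ==> (s > -5 <==> s <= 7))
The weakest precondition is ((store(tab, tot + 3, 3*g + 7)[tot] >= g + 4 && 2*vec[g] + g > -4) ==> (tot > -12 <==> tot <= 0)) && ((!(store(tab, tot + 3, 3*g + 7)[tot] >= g + 4 && 2*vec[g] + g > -4)) ==> (s > -5 <==> s <= 7)).
Check whether ((store(tab, tot + 3, 19)[tot] >= 8 && 2*vec[4] > -8) ==> (tot > -12 <==> tot <= 0)) && ((!(store(tab, tot + 3, 19)[tot] >= 8 && 2*vec[4] > -8)) ==> (s > -5 <==> s <= 7)) && g == 4 implies it.
Every state satisfying the precondition satisfies the weakest precondition: the implication holds.
Answer: valid


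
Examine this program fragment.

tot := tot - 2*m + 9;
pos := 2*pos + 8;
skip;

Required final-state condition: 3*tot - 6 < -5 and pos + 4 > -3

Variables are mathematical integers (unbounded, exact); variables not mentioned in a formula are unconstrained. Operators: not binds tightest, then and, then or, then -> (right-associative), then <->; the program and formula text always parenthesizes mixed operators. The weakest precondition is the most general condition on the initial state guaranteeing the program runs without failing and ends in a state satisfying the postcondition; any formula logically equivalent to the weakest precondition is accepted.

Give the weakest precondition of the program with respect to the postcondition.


Working backward. After the program, the postcondition 3*tot - 6 < -5 and pos + 4 > -3 must hold; in canonical form it is 3*tot < 1 and pos > -7.
Before skip: 3*tot < 1 and pos > -7
Before pos := 2*pos + 8: 3*tot < 1 and 2*pos > -15
Before tot := tot - 2*m + 9: 3*tot < 6*m - 26 and 2*pos > -15
Answer: WP = 3*tot < 6*m - 26 and 2*pos > -15


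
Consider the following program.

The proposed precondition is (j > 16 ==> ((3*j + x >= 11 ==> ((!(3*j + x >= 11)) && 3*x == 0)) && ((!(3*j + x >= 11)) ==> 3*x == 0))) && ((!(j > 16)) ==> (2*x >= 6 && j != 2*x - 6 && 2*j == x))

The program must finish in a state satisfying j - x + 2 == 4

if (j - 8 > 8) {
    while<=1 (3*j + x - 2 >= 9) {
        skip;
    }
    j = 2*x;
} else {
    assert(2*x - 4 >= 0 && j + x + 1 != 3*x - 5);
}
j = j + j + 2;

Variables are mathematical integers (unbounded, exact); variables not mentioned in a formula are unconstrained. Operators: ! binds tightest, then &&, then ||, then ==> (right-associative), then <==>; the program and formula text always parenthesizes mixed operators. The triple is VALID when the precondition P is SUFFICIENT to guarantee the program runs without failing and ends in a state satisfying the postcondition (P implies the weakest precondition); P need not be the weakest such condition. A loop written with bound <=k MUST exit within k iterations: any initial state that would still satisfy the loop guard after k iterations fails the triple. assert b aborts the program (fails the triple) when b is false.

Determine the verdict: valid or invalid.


Working backward. After the program, the postcondition j - x + 2 == 4 must hold; in canonical form it is j == x + 2.
Before j := j + j + 2: 2*j == x
Then branch requires (3*j + x >= 11 ==> ((!(3*j + x >= 11)) && 3*x == 0)) && ((!(3*j + x >= 11)) ==> 3*x == 0); else branch requires 2*x >= 4 && j != 2*x - 6 && 2*j == x.
Before the if: (j > 16 ==> ((3*j + x >= 11 ==> ((!(3*j + x >= 11)) && 3*x == 0)) && ((!(3*j + x >= 11)) ==> 3*x == 0))) && ((!(j > 16)) ==> (2*x >= 4 && j != 2*x - 6 && 2*j == x))
The weakest precondition is (j > 16 ==> ((3*j + x >= 11 ==> ((!(3*j + x >= 11)) && 3*x == 0)) && ((!(3*j + x >= 11)) ==> 3*x == 0))) && ((!(j > 16)) ==> (2*x >= 4 && j != 2*x - 6 && 2*j == x)).
Check whether (j > 16 ==> ((3*j + x >= 11 ==> ((!(3*j + x >= 11)) && 3*x == 0)) && ((!(3*j + x >= 11)) ==> 3*x == 0))) && ((!(j > 16)) ==> (2*x >= 6 && j != 2*x - 6 && 2*j == x)) implies it.
Every state satisfying the precondition satisfies the weakest precondition: the implication holds.
Answer: valid


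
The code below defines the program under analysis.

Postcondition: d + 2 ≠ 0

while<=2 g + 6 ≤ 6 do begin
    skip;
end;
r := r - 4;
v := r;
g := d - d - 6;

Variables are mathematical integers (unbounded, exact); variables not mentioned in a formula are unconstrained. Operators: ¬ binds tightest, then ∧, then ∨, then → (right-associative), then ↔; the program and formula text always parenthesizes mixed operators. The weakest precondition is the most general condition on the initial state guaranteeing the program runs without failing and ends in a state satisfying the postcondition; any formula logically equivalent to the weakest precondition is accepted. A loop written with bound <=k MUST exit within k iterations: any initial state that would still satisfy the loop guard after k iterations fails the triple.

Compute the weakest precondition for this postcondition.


Working backward. After the program, the postcondition d + 2 ≠ 0 must hold; in canonical form it is d ≠ -2.
Before g := d - d - 6: d ≠ -2
Before v := r: d ≠ -2
Before r := r - 4: d ≠ -2
Before the loop (bound <=2), unroll the exhaustion recursion (WP_0 = exit-now case; WP_j = one more guarded iteration, up to j = 2):
  WP_0: (¬(g ≤ 0)) ∧ d ≠ -2
  WP_1: (g ≤ 0 → ((¬(g ≤ 0)) ∧ d ≠ -2)) ∧ ((¬(g ≤ 0)) → d ≠ -2)
  WP_2: (g ≤ 0 → ((g ≤ 0 → ((¬(g ≤ 0)) ∧ d ≠ -2)) ∧ ((¬(g ≤ 0)) → d ≠ -2))) ∧ ((¬(g ≤ 0)) → d ≠ -2)
So before the loop: (g ≤ 0 → ((g ≤ 0 → ((¬(g ≤ 0)) ∧ d ≠ -2)) ∧ ((¬(g ≤ 0)) → d ≠ -2))) ∧ ((¬(g ≤ 0)) → d ≠ -2)
Answer: WP = (g ≤ 0 → ((g ≤ 0 → ((¬(g ≤ 0)) ∧ d ≠ -2)) ∧ ((¬(g ≤ 0)) → d ≠ -2))) ∧ ((¬(g ≤ 0)) → d ≠ -2)


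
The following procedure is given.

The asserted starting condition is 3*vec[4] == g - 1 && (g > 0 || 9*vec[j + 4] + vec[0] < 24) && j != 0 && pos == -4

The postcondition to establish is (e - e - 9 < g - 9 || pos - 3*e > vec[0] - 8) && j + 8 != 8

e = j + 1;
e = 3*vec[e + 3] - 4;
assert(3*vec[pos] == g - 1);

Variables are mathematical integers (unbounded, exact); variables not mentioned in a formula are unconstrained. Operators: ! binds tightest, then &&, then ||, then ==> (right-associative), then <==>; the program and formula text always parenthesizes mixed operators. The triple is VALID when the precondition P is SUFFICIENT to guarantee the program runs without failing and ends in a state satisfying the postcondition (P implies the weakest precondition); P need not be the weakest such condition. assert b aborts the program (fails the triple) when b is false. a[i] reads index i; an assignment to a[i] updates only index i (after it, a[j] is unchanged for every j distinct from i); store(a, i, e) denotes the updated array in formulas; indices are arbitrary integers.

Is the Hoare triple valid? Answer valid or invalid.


Working backward. After the program, the postcondition (e - e - 9 < g - 9 || pos - 3*e > vec[0] - 8) && j + 8 != 8 must hold; in canonical form it is (g > 0 || pos > vec[0] + 3*e - 8) && j != 0.
Before assert 3*vec[pos] == g - 1: 3*vec[pos] == g - 1 && (g > 0 || pos > vec[0] + 3*e - 8) && j != 0
Before e := 3*vec[e + 3] - 4: 3*vec[pos] == g - 1 && (g > 0 || pos > 9*vec[e + 3] + vec[0] - 20) && j != 0
Before e := j + 1: 3*vec[pos] == g - 1 && (g > 0 || pos > 9*vec[j + 4] + vec[0] - 20) && j != 0
The weakest precondition is 3*vec[pos] == g - 1 && (g > 0 || pos > 9*vec[j + 4] + vec[0] - 20) && j != 0.
Check whether 3*vec[4] == g - 1 && (g > 0 || 9*vec[j + 4] + vec[0] < 24) && j != 0 && pos == -4 implies it.
Countermodel: at the initial state g = 90454, j = -1, pos = -4, vec = {[-4] = 30152, [0] = -6516, [3] = -15521, [4] = 30151, elsewhere 30151}, the precondition holds but the weakest precondition fails.
Answer: invalid
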